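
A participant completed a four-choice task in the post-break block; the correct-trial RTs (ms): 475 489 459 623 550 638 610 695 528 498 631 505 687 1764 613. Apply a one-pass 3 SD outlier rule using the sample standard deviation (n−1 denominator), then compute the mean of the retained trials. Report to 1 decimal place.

n = 15, ΣRT = 9765, M = 651.000
Σ(x−M)² = 1410618.00; s = √(1410618.00/14) = 317.425
Cutoffs: 651.000 ± 3·317.425 → [-301.3, 1603.3]
Outside: 1764 → excluded.
Retained (n=14): Σ = 8001, mean = 8001/14 = 571.500

571.5 ms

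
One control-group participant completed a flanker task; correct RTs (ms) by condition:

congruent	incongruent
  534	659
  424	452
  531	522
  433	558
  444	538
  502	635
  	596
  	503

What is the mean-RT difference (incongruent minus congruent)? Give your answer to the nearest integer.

80 ms

M(congruent) = 2868/6 = 478.000
M(incongruent) = 4463/8 = 557.875
Difference = 557.875 − 478.000 = 79.875 ms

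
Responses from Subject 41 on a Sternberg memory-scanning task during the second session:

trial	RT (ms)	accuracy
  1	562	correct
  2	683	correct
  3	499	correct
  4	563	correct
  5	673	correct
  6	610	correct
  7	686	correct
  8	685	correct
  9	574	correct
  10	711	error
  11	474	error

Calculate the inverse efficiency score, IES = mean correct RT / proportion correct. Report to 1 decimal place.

751.7 ms

Correct trials (n=9): 562, 683, 499, 563, 673, 610, 686, 685, 574
Mean correct RT = 5535/9 = 615.0000 ms
Proportion correct = 9/11
IES = 615.0000 / (9/11) = 751.667 ms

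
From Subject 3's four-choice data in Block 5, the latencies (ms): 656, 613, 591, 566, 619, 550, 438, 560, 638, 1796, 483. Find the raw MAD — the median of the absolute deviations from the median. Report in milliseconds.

41 ms

Sorted: 438, 483, 550, 560, 566, 591, 613, 619, 638, 656, 1796 → median = 591
|x − 591|: 65, 22, 0, 25, 28, 41, 153, 31, 47, 1205, 108
Sorted deviations: 0, 22, 25, 28, 31, 41, 47, 65, 108, 153, 1205 → MAD = 41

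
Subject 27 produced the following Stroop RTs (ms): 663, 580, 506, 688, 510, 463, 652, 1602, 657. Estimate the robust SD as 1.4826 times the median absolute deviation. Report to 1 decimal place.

106.7 ms

Sorted: 463, 506, 510, 580, 652, 657, 663, 688, 1602 → median = 652
|x − 652| sorted: 0, 5, 11, 36, 72, 142, 146, 189, 950 → MAD = 72
Robust SD ≈ 1.4826 × 72 = 106.747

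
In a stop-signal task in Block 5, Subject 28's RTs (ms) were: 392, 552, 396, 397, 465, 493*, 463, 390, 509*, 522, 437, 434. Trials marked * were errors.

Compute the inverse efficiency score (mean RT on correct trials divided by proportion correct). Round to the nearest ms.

534 ms

Correct trials (n=10): 392, 552, 396, 397, 465, 463, 390, 522, 437, 434
Mean correct RT = 4448/10 = 444.8000 ms
Proportion correct = 10/12
IES = 444.8000 / (10/12) = 533.760 ms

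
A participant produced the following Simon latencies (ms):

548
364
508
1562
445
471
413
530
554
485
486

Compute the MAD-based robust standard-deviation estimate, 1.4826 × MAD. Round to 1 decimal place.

65.2 ms

Sorted: 364, 413, 445, 471, 485, 486, 508, 530, 548, 554, 1562 → median = 486
|x − 486| sorted: 0, 1, 15, 22, 41, 44, 62, 68, 73, 122, 1076 → MAD = 44
Robust SD ≈ 1.4826 × 44 = 65.234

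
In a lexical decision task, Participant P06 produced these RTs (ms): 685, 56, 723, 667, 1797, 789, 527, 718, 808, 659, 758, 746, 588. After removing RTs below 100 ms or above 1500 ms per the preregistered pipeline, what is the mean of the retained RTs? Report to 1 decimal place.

697.1 ms

Excluded: 56, 1797
Retained (n=11): Σ = 7668
Mean = 7668/11 = 697.0909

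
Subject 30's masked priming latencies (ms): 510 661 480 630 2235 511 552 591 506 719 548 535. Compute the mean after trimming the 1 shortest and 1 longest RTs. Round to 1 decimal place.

Sorted: 480, 506, 510, 511, 535, 548, 552, 591, 630, 661, 719, 2235
Drop lowest 1 (480) and highest 1 (2235)
Remaining (n=10): Σ = 5763, mean = 5763/10 = 576.300

576.3 ms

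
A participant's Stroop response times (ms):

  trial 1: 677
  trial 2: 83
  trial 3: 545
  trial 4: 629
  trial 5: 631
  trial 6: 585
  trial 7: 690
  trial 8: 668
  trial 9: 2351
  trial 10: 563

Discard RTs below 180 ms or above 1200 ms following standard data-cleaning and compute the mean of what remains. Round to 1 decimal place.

623.5 ms

Excluded: 83, 2351
Retained (n=8): Σ = 4988
Mean = 4988/8 = 623.5000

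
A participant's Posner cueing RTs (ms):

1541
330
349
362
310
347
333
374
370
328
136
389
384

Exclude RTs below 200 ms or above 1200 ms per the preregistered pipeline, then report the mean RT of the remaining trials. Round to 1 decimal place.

Excluded: 136, 1541
Retained (n=11): Σ = 3876
Mean = 3876/11 = 352.3636

352.4 ms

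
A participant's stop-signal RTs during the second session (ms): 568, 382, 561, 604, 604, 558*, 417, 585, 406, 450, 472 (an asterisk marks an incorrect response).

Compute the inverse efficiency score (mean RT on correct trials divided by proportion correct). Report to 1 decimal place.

555.4 ms

Correct trials (n=10): 568, 382, 561, 604, 604, 417, 585, 406, 450, 472
Mean correct RT = 5049/10 = 504.9000 ms
Proportion correct = 10/11
IES = 504.9000 / (10/11) = 555.390 ms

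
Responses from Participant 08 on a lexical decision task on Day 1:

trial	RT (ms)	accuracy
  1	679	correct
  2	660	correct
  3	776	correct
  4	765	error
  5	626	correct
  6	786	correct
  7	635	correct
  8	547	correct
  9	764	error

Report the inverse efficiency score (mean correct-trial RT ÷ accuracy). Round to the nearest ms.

865 ms

Correct trials (n=7): 679, 660, 776, 626, 786, 635, 547
Mean correct RT = 4709/7 = 672.7143 ms
Proportion correct = 7/9
IES = 672.7143 / (7/9) = 864.918 ms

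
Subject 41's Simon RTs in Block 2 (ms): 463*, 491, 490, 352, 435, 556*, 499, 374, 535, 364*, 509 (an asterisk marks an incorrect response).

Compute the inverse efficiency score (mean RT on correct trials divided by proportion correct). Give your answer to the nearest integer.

Correct trials (n=8): 491, 490, 352, 435, 499, 374, 535, 509
Mean correct RT = 3685/8 = 460.6250 ms
Proportion correct = 8/11
IES = 460.6250 / (8/11) = 633.359 ms

633 ms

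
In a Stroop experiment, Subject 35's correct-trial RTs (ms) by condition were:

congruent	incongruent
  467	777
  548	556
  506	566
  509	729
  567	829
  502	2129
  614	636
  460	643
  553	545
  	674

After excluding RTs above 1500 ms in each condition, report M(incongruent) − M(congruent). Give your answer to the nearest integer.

137 ms

incongruent: exclude 2129
M(congruent) = 4726/9 = 525.111
M(incongruent) = 5955/9 = 661.667
Difference = 661.667 − 525.111 = 136.556 ms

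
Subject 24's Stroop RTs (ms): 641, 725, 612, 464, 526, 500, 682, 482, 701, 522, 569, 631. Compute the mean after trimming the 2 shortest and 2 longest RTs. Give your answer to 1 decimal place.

Sorted: 464, 482, 500, 522, 526, 569, 612, 631, 641, 682, 701, 725
Drop lowest 2 (464, 482) and highest 2 (701, 725)
Remaining (n=8): Σ = 4683, mean = 4683/8 = 585.375

585.4 ms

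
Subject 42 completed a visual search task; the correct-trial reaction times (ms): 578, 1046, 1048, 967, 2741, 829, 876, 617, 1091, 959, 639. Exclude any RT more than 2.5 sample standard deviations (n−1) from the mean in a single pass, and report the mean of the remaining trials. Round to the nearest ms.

865 ms

n = 11, ΣRT = 11391, M = 1035.545
Σ(x−M)² = 3532364.73; s = √(3532364.73/10) = 594.337
Cutoffs: 1035.545 ± 2.5·594.337 → [-450.3, 2521.4]
Outside: 2741 → excluded.
Retained (n=10): Σ = 8650, mean = 8650/10 = 865.000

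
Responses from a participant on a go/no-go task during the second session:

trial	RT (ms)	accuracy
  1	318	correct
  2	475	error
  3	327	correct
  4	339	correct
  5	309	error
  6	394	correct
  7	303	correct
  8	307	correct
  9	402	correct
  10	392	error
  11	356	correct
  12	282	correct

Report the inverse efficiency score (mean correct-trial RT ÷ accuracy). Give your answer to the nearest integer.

Correct trials (n=9): 318, 327, 339, 394, 303, 307, 402, 356, 282
Mean correct RT = 3028/9 = 336.4444 ms
Proportion correct = 9/12
IES = 336.4444 / (9/12) = 448.593 ms

449 ms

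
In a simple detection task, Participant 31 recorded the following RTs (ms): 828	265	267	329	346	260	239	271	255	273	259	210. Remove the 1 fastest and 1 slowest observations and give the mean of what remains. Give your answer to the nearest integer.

Sorted: 210, 239, 255, 259, 260, 265, 267, 271, 273, 329, 346, 828
Drop lowest 1 (210) and highest 1 (828)
Remaining (n=10): Σ = 2764, mean = 2764/10 = 276.400

276 ms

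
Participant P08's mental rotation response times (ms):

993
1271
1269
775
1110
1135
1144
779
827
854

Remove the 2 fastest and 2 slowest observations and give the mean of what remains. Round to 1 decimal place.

1010.5 ms

Sorted: 775, 779, 827, 854, 993, 1110, 1135, 1144, 1269, 1271
Drop lowest 2 (775, 779) and highest 2 (1269, 1271)
Remaining (n=6): Σ = 6063, mean = 6063/6 = 1010.500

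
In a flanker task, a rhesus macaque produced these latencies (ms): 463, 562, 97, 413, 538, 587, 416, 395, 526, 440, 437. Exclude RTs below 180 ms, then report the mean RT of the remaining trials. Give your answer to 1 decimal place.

477.7 ms

Excluded: 97
Retained (n=10): Σ = 4777
Mean = 4777/10 = 477.7000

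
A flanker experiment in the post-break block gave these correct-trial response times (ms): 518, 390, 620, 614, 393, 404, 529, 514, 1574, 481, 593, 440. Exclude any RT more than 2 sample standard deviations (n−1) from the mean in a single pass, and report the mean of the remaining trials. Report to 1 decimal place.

n = 12, ΣRT = 7070, M = 589.167
Σ(x−M)² = 1132199.67; s = √(1132199.67/11) = 320.823
Cutoffs: 589.167 ± 2·320.823 → [-52.5, 1230.8]
Outside: 1574 → excluded.
Retained (n=11): Σ = 5496, mean = 5496/11 = 499.636

499.6 ms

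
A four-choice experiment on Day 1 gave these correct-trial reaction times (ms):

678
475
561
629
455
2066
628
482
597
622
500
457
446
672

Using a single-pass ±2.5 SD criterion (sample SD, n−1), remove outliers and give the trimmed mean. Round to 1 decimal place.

n = 14, ΣRT = 9268, M = 662.000
Σ(x−M)² = 2214986.00; s = √(2214986.00/13) = 412.775
Cutoffs: 662.000 ± 2.5·412.775 → [-369.9, 1693.9]
Outside: 2066 → excluded.
Retained (n=13): Σ = 7202, mean = 7202/13 = 554.000

554.0 ms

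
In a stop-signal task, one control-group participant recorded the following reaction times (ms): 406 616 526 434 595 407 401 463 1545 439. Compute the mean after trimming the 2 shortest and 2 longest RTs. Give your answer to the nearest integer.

Sorted: 401, 406, 407, 434, 439, 463, 526, 595, 616, 1545
Drop lowest 2 (401, 406) and highest 2 (616, 1545)
Remaining (n=6): Σ = 2864, mean = 2864/6 = 477.333

477 ms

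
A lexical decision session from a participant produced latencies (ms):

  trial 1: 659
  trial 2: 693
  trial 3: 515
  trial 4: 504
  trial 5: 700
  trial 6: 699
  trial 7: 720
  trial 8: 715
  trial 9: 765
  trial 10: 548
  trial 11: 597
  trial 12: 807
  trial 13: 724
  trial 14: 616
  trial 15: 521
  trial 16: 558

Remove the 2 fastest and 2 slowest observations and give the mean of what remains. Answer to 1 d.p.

Sorted: 504, 515, 521, 548, 558, 597, 616, 659, 693, 699, 700, 715, 720, 724, 765, 807
Drop lowest 2 (504, 515) and highest 2 (765, 807)
Remaining (n=12): Σ = 7750, mean = 7750/12 = 645.833

645.8 ms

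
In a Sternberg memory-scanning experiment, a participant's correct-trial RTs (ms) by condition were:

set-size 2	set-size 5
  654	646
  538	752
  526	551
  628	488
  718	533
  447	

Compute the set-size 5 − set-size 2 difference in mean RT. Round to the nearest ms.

M(set-size 2) = 3511/6 = 585.167
M(set-size 5) = 2970/5 = 594.000
Difference = 594.000 − 585.167 = 8.833 ms

9 ms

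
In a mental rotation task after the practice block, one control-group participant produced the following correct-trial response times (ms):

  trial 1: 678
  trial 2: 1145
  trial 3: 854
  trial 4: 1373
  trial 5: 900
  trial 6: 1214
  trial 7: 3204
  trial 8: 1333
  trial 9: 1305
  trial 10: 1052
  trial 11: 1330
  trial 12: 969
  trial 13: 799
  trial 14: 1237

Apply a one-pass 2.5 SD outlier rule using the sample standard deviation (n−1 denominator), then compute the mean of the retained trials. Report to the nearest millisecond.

n = 14, ΣRT = 17393, M = 1242.357
Σ(x−M)² = 4789297.21; s = √(4789297.21/13) = 606.966
Cutoffs: 1242.357 ± 2.5·606.966 → [-275.1, 2759.8]
Outside: 3204 → excluded.
Retained (n=13): Σ = 14189, mean = 14189/13 = 1091.462

1091 ms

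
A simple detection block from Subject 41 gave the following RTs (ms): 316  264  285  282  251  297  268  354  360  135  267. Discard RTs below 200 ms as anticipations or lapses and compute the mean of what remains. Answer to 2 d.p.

294.40 ms

Excluded: 135
Retained (n=10): Σ = 2944
Mean = 2944/10 = 294.4000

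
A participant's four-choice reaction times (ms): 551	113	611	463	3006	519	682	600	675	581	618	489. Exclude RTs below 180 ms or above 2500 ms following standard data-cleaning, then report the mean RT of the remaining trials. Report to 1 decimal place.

578.9 ms

Excluded: 113, 3006
Retained (n=10): Σ = 5789
Mean = 5789/10 = 578.9000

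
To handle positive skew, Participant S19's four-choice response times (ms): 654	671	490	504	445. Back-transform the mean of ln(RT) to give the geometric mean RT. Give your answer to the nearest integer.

545 ms

ln(RT): 6.4831, 6.5088, 6.1944, 6.2226, 6.0981
Mean ln(RT) = 31.5069/5 = 6.30139
Geometric mean = exp(6.30139) = 545.33 ms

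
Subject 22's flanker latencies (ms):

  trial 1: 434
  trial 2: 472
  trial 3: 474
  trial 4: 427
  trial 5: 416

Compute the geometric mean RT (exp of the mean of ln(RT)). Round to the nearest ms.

ln(RT): 6.0730, 6.1570, 6.1612, 6.0568, 6.0307
Mean ln(RT) = 30.4787/5 = 6.09574
Geometric mean = exp(6.09574) = 443.96 ms

444 ms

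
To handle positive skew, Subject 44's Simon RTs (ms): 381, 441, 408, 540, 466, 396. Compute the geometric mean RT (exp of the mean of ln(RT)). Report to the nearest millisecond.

ln(RT): 5.9428, 6.0890, 6.0113, 6.2916, 6.1442, 5.9814
Mean ln(RT) = 36.4603/6 = 6.07671
Geometric mean = exp(6.07671) = 435.60 ms

436 ms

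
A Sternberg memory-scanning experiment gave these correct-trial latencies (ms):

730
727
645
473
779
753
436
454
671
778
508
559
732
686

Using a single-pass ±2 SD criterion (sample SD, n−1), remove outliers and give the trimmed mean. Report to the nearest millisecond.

638 ms

n = 14, ΣRT = 8931, M = 637.929
Σ(x−M)² = 206394.93; s = √(206394.93/13) = 126.002
Cutoffs: 637.929 ± 2·126.002 → [385.9, 889.9]
No RTs fall outside the cutoffs; all 14 retained. Mean = 8931/14 = 637.929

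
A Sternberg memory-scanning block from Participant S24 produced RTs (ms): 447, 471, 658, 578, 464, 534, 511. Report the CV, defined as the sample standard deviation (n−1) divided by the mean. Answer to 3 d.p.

0.143

n = 7, Σ = 3663, M = 523.2857
Σ(x−M)² = 33475.429; s = √(33475.429/6) = 74.6943
CV = 74.6943 / 523.2857 = 0.14274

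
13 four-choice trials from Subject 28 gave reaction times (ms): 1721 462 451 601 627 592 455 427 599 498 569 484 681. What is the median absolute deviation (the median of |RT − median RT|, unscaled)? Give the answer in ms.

85 ms

Sorted: 427, 451, 455, 462, 484, 498, 569, 592, 599, 601, 627, 681, 1721 → median = 569
|x − 569|: 1152, 107, 118, 32, 58, 23, 114, 142, 30, 71, 0, 85, 112
Sorted deviations: 0, 23, 30, 32, 58, 71, 85, 107, 112, 114, 118, 142, 1152 → MAD = 85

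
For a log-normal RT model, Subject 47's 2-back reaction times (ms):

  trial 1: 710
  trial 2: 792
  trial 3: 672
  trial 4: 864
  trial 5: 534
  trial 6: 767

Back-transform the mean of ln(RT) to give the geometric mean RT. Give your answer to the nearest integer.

ln(RT): 6.5653, 6.6746, 6.5103, 6.7616, 6.2804, 6.6425
Mean ln(RT) = 39.4345/6 = 6.57242
Geometric mean = exp(6.57242) = 715.10 ms

715 ms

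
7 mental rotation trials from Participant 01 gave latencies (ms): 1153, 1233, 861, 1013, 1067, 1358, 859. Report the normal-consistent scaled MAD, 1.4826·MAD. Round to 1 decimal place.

Sorted: 859, 861, 1013, 1067, 1153, 1233, 1358 → median = 1067
|x − 1067| sorted: 0, 54, 86, 166, 206, 208, 291 → MAD = 166
Robust SD ≈ 1.4826 × 166 = 246.112

246.1 ms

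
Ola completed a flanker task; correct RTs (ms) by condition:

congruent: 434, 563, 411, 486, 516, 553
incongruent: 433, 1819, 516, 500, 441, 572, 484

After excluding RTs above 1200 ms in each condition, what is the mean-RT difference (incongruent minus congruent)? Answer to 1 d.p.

incongruent: exclude 1819
M(congruent) = 2963/6 = 493.833
M(incongruent) = 2946/6 = 491.000
Difference = 491.000 − 493.833 = -2.833 ms

-2.8 ms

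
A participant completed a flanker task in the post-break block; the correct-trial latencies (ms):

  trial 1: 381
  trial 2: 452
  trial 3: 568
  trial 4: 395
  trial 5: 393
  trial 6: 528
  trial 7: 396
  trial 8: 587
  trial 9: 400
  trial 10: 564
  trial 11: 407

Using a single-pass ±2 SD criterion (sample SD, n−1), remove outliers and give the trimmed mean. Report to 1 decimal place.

n = 11, ΣRT = 5071, M = 461.000
Σ(x−M)² = 68746.00; s = √(68746.00/10) = 82.913
Cutoffs: 461.000 ± 2·82.913 → [295.2, 626.8]
No RTs fall outside the cutoffs; all 11 retained. Mean = 5071/11 = 461.000

461.0 ms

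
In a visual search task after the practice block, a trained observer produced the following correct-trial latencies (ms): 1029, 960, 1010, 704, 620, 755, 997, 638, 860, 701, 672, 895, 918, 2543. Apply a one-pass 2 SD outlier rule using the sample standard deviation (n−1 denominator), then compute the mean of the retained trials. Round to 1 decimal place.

n = 14, ΣRT = 13302, M = 950.143
Σ(x−M)² = 3006017.71; s = √(3006017.71/13) = 480.866
Cutoffs: 950.143 ± 2·480.866 → [-11.6, 1911.9]
Outside: 2543 → excluded.
Retained (n=13): Σ = 10759, mean = 10759/13 = 827.615

827.6 ms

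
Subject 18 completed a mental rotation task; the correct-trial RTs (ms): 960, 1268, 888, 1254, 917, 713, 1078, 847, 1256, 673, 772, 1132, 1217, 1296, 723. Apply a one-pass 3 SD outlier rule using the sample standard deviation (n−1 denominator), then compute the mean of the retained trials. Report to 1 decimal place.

999.6 ms

n = 15, ΣRT = 14994, M = 999.600
Σ(x−M)² = 722539.60; s = √(722539.60/14) = 227.178
Cutoffs: 999.600 ± 3·227.178 → [318.1, 1681.1]
No RTs fall outside the cutoffs; all 15 retained. Mean = 14994/15 = 999.600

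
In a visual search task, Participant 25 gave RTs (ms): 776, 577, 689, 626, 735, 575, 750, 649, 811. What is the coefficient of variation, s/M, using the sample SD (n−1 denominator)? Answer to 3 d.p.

0.125

n = 9, Σ = 6188, M = 687.5556
Σ(x−M)² = 59380.222; s = √(59380.222/8) = 86.1541
CV = 86.1541 / 687.5556 = 0.12530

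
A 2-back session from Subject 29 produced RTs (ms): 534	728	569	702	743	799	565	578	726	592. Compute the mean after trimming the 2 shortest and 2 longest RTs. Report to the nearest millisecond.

Sorted: 534, 565, 569, 578, 592, 702, 726, 728, 743, 799
Drop lowest 2 (534, 565) and highest 2 (743, 799)
Remaining (n=6): Σ = 3895, mean = 3895/6 = 649.167

649 ms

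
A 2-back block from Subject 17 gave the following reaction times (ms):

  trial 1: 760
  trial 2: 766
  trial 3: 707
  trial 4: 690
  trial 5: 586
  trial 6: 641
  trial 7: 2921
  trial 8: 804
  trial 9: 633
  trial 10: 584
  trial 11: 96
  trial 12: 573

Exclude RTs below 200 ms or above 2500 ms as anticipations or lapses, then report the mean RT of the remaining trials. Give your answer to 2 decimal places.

Excluded: 96, 2921
Retained (n=10): Σ = 6744
Mean = 6744/10 = 674.4000

674.40 ms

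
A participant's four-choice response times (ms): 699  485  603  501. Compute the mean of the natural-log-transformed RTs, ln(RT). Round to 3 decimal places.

6.338

ln(RT): 6.5497, 6.1841, 6.4019, 6.2166
Σ ln(RT) = 25.3523
Mean = 25.3523/4 = 6.33808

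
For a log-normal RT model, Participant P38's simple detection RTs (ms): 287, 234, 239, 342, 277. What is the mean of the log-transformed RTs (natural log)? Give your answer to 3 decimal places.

ln(RT): 5.6595, 5.4553, 5.4765, 5.8348, 5.6240
Σ ln(RT) = 28.0501
Mean = 28.0501/5 = 5.61002

5.610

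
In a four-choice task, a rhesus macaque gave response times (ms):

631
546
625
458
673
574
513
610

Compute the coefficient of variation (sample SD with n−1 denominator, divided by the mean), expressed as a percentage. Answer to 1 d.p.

n = 8, Σ = 4630, M = 578.7500
Σ(x−M)² = 34727.500; s = √(34727.500/7) = 70.4349
CV = 70.4349 / 578.7500 = 0.12170 = 12.170%

12.2%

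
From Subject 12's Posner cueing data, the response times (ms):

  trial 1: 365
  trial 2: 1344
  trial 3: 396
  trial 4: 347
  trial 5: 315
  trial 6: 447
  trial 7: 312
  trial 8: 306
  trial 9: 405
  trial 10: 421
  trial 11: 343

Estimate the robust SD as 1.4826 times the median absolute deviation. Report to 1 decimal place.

74.1 ms

Sorted: 306, 312, 315, 343, 347, 365, 396, 405, 421, 447, 1344 → median = 365
|x − 365| sorted: 0, 18, 22, 31, 40, 50, 53, 56, 59, 82, 979 → MAD = 50
Robust SD ≈ 1.4826 × 50 = 74.130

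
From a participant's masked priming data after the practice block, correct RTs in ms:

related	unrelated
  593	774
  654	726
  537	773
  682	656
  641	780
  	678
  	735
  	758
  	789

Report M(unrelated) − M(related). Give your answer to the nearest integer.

120 ms

M(related) = 3107/5 = 621.400
M(unrelated) = 6669/9 = 741.000
Difference = 741.000 − 621.400 = 119.600 ms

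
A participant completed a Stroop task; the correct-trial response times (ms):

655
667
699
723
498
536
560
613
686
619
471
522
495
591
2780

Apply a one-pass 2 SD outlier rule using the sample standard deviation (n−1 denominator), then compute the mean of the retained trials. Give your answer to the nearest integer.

n = 15, ΣRT = 11115, M = 741.000
Σ(x−M)² = 4544486.00; s = √(4544486.00/14) = 569.742
Cutoffs: 741.000 ± 2·569.742 → [-398.5, 1880.5]
Outside: 2780 → excluded.
Retained (n=14): Σ = 8335, mean = 8335/14 = 595.357

595 ms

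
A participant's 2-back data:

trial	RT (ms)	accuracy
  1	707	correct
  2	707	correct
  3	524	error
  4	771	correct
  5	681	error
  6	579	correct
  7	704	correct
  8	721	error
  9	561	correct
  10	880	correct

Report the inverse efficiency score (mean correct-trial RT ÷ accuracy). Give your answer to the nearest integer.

1002 ms

Correct trials (n=7): 707, 707, 771, 579, 704, 561, 880
Mean correct RT = 4909/7 = 701.2857 ms
Proportion correct = 7/10
IES = 701.2857 / (7/10) = 1001.837 ms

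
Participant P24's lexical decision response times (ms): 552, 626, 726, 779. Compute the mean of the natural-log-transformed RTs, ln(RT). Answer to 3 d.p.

ln(RT): 6.3135, 6.4394, 6.5876, 6.6580
Σ ln(RT) = 25.9985
Mean = 25.9985/4 = 6.49961

6.500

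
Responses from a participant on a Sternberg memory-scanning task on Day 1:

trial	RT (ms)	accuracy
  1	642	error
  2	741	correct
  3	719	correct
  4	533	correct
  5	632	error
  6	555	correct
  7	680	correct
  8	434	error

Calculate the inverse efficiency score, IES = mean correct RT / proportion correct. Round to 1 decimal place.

Correct trials (n=5): 741, 719, 533, 555, 680
Mean correct RT = 3228/5 = 645.6000 ms
Proportion correct = 5/8
IES = 645.6000 / (5/8) = 1032.960 ms

1033.0 ms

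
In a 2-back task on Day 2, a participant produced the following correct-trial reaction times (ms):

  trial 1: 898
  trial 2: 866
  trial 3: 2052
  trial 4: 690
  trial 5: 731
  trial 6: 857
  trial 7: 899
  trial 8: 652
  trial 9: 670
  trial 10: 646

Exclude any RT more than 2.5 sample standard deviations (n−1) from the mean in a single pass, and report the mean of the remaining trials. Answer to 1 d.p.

n = 10, ΣRT = 8961, M = 896.100
Σ(x−M)² = 1581542.90; s = √(1581542.90/9) = 419.198
Cutoffs: 896.100 ± 2.5·419.198 → [-151.9, 1944.1]
Outside: 2052 → excluded.
Retained (n=9): Σ = 6909, mean = 6909/9 = 767.667

767.7 ms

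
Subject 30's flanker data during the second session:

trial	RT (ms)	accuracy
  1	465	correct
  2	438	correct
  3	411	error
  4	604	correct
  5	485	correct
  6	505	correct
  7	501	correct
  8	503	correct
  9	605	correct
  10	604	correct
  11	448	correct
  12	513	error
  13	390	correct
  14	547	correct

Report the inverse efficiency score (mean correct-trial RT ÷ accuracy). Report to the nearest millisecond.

Correct trials (n=12): 465, 438, 604, 485, 505, 501, 503, 605, 604, 448, 390, 547
Mean correct RT = 6095/12 = 507.9167 ms
Proportion correct = 12/14
IES = 507.9167 / (12/14) = 592.569 ms

593 ms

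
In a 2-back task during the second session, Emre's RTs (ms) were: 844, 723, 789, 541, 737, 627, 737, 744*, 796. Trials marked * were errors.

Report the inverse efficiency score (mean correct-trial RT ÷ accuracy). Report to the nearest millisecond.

Correct trials (n=8): 844, 723, 789, 541, 737, 627, 737, 796
Mean correct RT = 5794/8 = 724.2500 ms
Proportion correct = 8/9
IES = 724.2500 / (8/9) = 814.781 ms

815 ms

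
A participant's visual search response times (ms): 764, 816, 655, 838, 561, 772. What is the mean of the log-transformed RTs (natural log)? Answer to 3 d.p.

ln(RT): 6.6386, 6.7044, 6.4846, 6.7310, 6.3297, 6.6490
Σ ln(RT) = 39.5373
Mean = 39.5373/6 = 6.58956

6.590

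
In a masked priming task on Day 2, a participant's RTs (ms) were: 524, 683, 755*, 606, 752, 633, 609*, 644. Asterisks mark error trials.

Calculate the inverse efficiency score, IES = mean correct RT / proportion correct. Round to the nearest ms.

Correct trials (n=6): 524, 683, 606, 752, 633, 644
Mean correct RT = 3842/6 = 640.3333 ms
Proportion correct = 6/8
IES = 640.3333 / (6/8) = 853.778 ms

854 ms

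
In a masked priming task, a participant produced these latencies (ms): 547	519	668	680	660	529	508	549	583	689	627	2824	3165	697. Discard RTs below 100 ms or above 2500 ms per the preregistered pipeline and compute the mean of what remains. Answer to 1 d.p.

Excluded: 2824, 3165
Retained (n=12): Σ = 7256
Mean = 7256/12 = 604.6667

604.7 ms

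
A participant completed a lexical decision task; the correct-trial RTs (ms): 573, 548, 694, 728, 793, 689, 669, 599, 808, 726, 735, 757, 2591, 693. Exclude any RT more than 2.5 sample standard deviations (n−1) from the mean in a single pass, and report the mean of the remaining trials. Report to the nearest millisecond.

693 ms

n = 14, ΣRT = 11603, M = 828.786
Σ(x−M)² = 3420528.36; s = √(3420528.36/13) = 512.950
Cutoffs: 828.786 ± 2.5·512.950 → [-453.6, 2111.2]
Outside: 2591 → excluded.
Retained (n=13): Σ = 9012, mean = 9012/13 = 693.231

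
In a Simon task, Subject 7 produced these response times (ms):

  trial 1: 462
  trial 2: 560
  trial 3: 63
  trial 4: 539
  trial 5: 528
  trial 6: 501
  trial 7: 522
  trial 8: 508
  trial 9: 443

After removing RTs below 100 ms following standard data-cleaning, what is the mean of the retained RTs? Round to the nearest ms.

Excluded: 63
Retained (n=8): Σ = 4063
Mean = 4063/8 = 507.8750

508 ms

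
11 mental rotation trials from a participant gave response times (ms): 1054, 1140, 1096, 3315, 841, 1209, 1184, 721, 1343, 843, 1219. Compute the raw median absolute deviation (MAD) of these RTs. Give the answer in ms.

Sorted: 721, 841, 843, 1054, 1096, 1140, 1184, 1209, 1219, 1343, 3315 → median = 1140
|x − 1140|: 86, 0, 44, 2175, 299, 69, 44, 419, 203, 297, 79
Sorted deviations: 0, 44, 44, 69, 79, 86, 203, 297, 299, 419, 2175 → MAD = 86

86 ms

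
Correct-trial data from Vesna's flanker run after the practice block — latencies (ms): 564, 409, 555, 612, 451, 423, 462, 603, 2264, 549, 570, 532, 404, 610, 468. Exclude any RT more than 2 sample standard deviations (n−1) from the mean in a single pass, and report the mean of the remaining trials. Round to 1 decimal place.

n = 15, ΣRT = 9476, M = 631.733
Σ(x−M)² = 2930384.93; s = √(2930384.93/14) = 457.508
Cutoffs: 631.733 ± 2·457.508 → [-283.3, 1546.7]
Outside: 2264 → excluded.
Retained (n=14): Σ = 7212, mean = 7212/14 = 515.143

515.1 ms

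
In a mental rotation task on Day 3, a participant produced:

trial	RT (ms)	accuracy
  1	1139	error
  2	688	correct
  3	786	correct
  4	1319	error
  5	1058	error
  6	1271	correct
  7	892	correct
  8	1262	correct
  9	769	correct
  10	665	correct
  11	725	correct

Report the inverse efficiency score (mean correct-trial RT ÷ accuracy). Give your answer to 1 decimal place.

1213.1 ms

Correct trials (n=8): 688, 786, 1271, 892, 1262, 769, 665, 725
Mean correct RT = 7058/8 = 882.2500 ms
Proportion correct = 8/11
IES = 882.2500 / (8/11) = 1213.094 ms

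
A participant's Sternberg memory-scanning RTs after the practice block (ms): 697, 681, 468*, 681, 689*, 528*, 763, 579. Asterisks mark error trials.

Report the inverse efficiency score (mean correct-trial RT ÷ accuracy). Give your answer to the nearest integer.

1088 ms

Correct trials (n=5): 697, 681, 681, 763, 579
Mean correct RT = 3401/5 = 680.2000 ms
Proportion correct = 5/8
IES = 680.2000 / (5/8) = 1088.320 ms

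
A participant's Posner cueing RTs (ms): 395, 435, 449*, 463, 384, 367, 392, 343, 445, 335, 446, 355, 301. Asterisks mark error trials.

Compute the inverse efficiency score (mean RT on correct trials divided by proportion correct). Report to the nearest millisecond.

421 ms

Correct trials (n=12): 395, 435, 463, 384, 367, 392, 343, 445, 335, 446, 355, 301
Mean correct RT = 4661/12 = 388.4167 ms
Proportion correct = 12/13
IES = 388.4167 / (12/13) = 420.785 ms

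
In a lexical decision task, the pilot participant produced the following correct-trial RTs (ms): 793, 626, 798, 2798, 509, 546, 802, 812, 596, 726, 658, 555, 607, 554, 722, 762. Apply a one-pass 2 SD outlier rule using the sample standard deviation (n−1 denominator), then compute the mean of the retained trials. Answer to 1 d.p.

n = 16, ΣRT = 12864, M = 804.000
Σ(x−M)² = 4403996.00; s = √(4403996.00/15) = 541.848
Cutoffs: 804.000 ± 2·541.848 → [-279.7, 1887.7]
Outside: 2798 → excluded.
Retained (n=15): Σ = 10066, mean = 10066/15 = 671.067

671.1 ms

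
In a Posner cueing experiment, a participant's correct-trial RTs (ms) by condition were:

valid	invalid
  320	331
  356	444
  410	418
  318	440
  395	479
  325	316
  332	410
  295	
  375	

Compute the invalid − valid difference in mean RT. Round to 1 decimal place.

58.1 ms

M(valid) = 3126/9 = 347.333
M(invalid) = 2838/7 = 405.429
Difference = 405.429 − 347.333 = 58.095 ms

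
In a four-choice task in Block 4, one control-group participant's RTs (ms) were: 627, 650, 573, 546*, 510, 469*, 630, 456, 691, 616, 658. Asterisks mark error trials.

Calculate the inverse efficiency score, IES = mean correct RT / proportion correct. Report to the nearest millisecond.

735 ms

Correct trials (n=9): 627, 650, 573, 510, 630, 456, 691, 616, 658
Mean correct RT = 5411/9 = 601.2222 ms
Proportion correct = 9/11
IES = 601.2222 / (9/11) = 734.827 ms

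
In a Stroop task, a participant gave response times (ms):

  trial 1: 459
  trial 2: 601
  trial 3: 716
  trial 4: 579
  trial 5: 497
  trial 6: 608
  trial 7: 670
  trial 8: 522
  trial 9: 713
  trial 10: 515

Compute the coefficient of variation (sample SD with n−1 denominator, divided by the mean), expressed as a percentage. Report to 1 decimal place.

n = 10, Σ = 5880, M = 588.0000
Σ(x−M)² = 73990.000; s = √(73990.000/9) = 90.6703
CV = 90.6703 / 588.0000 = 0.15420 = 15.420%

15.4%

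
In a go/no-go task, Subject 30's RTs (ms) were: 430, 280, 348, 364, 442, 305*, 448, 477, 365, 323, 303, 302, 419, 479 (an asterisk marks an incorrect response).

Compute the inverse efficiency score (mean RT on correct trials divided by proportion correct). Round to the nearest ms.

Correct trials (n=13): 430, 280, 348, 364, 442, 448, 477, 365, 323, 303, 302, 419, 479
Mean correct RT = 4980/13 = 383.0769 ms
Proportion correct = 13/14
IES = 383.0769 / (13/14) = 412.544 ms

413 ms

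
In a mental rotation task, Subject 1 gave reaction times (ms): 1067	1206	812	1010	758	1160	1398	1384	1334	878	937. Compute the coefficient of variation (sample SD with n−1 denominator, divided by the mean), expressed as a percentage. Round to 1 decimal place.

21.0%

n = 11, Σ = 11944, M = 1085.8182
Σ(x−M)² = 521789.636; s = √(521789.636/10) = 228.4272
CV = 228.4272 / 1085.8182 = 0.21037 = 21.037%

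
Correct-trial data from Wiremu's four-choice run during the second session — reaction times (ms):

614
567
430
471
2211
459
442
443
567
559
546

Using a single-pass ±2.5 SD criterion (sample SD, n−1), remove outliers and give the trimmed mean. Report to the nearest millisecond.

n = 11, ΣRT = 7309, M = 664.455
Σ(x−M)² = 2671628.73; s = √(2671628.73/10) = 516.878
Cutoffs: 664.455 ± 2.5·516.878 → [-627.7, 1956.6]
Outside: 2211 → excluded.
Retained (n=10): Σ = 5098, mean = 5098/10 = 509.800

510 ms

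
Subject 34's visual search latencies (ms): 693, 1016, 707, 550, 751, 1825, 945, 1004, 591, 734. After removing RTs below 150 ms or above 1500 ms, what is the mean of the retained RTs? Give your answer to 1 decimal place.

776.8 ms

Excluded: 1825
Retained (n=9): Σ = 6991
Mean = 6991/9 = 776.7778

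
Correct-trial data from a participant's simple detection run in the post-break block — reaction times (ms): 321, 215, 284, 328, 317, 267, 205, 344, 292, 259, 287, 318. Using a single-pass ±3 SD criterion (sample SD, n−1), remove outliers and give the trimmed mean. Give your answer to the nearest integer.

286 ms

n = 12, ΣRT = 3437, M = 286.417
Σ(x−M)² = 21068.92; s = √(21068.92/11) = 43.765
Cutoffs: 286.417 ± 3·43.765 → [155.1, 417.7]
No RTs fall outside the cutoffs; all 12 retained. Mean = 3437/12 = 286.417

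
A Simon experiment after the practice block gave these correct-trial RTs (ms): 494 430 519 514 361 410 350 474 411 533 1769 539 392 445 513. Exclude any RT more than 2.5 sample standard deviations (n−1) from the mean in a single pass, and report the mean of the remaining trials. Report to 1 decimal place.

456.1 ms

n = 15, ΣRT = 8154, M = 543.600
Σ(x−M)² = 1663325.60; s = √(1663325.60/14) = 344.687
Cutoffs: 543.600 ± 2.5·344.687 → [-318.1, 1405.3]
Outside: 1769 → excluded.
Retained (n=14): Σ = 6385, mean = 6385/14 = 456.071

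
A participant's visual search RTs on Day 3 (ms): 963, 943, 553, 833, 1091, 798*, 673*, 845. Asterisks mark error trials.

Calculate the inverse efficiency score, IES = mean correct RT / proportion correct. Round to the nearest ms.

Correct trials (n=6): 963, 943, 553, 833, 1091, 845
Mean correct RT = 5228/6 = 871.3333 ms
Proportion correct = 6/8
IES = 871.3333 / (6/8) = 1161.778 ms

1162 ms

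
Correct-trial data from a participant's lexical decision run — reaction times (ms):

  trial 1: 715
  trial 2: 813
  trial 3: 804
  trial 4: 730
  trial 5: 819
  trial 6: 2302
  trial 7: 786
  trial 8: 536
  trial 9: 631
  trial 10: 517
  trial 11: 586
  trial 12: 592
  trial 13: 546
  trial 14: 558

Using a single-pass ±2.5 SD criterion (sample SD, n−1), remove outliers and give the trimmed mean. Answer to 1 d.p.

664.1 ms

n = 14, ΣRT = 10935, M = 781.071
Σ(x−M)² = 2654340.93; s = √(2654340.93/13) = 451.863
Cutoffs: 781.071 ± 2.5·451.863 → [-348.6, 1910.7]
Outside: 2302 → excluded.
Retained (n=13): Σ = 8633, mean = 8633/13 = 664.077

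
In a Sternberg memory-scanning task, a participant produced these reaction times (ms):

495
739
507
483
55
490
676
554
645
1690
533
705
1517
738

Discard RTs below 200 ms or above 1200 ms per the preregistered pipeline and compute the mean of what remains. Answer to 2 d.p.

596.82 ms

Excluded: 55, 1517, 1690
Retained (n=11): Σ = 6565
Mean = 6565/11 = 596.8182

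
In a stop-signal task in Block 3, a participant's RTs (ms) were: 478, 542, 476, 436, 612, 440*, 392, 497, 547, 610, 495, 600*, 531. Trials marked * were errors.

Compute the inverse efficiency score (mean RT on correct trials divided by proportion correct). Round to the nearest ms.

603 ms

Correct trials (n=11): 478, 542, 476, 436, 612, 392, 497, 547, 610, 495, 531
Mean correct RT = 5616/11 = 510.5455 ms
Proportion correct = 11/13
IES = 510.5455 / (11/13) = 603.372 ms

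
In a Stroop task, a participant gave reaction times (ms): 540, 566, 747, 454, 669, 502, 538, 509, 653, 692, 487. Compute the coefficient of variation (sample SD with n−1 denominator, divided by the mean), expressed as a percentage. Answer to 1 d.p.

n = 11, Σ = 6357, M = 577.9091
Σ(x−M)² = 92844.909; s = √(92844.909/10) = 96.3561
CV = 96.3561 / 577.9091 = 0.16673 = 16.673%

16.7%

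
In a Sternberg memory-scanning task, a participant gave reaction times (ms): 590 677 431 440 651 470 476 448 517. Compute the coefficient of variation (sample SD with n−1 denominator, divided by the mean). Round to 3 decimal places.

0.180

n = 9, Σ = 4700, M = 522.2222
Σ(x−M)² = 70615.556; s = √(70615.556/8) = 93.9518
CV = 93.9518 / 522.2222 = 0.17991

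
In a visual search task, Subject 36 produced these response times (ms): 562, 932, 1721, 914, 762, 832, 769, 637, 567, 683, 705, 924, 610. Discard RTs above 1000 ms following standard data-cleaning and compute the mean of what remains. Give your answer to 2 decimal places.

741.42 ms

Excluded: 1721
Retained (n=12): Σ = 8897
Mean = 8897/12 = 741.4167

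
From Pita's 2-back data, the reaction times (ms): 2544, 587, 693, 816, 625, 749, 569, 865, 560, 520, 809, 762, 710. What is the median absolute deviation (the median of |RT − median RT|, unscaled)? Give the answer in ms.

106 ms

Sorted: 520, 560, 569, 587, 625, 693, 710, 749, 762, 809, 816, 865, 2544 → median = 710
|x − 710|: 1834, 123, 17, 106, 85, 39, 141, 155, 150, 190, 99, 52, 0
Sorted deviations: 0, 17, 39, 52, 85, 99, 106, 123, 141, 150, 155, 190, 1834 → MAD = 106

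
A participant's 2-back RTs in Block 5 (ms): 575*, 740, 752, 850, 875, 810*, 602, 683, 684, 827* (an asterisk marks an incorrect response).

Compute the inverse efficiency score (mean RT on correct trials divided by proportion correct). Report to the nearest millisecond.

1058 ms

Correct trials (n=7): 740, 752, 850, 875, 602, 683, 684
Mean correct RT = 5186/7 = 740.8571 ms
Proportion correct = 7/10
IES = 740.8571 / (7/10) = 1058.367 ms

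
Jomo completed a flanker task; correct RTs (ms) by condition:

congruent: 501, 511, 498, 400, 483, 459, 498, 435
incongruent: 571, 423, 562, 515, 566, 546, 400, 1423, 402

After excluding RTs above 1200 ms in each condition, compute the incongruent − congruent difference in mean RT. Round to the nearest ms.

25 ms

incongruent: exclude 1423
M(congruent) = 3785/8 = 473.125
M(incongruent) = 3985/8 = 498.125
Difference = 498.125 − 473.125 = 25.000 ms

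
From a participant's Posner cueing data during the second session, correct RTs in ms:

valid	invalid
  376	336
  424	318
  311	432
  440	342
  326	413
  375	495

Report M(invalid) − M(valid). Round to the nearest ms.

M(valid) = 2252/6 = 375.333
M(invalid) = 2336/6 = 389.333
Difference = 389.333 − 375.333 = 14.000 ms

14 ms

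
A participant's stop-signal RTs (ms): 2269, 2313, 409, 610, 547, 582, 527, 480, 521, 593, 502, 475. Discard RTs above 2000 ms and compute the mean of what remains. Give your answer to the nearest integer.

525 ms

Excluded: 2269, 2313
Retained (n=10): Σ = 5246
Mean = 5246/10 = 524.6000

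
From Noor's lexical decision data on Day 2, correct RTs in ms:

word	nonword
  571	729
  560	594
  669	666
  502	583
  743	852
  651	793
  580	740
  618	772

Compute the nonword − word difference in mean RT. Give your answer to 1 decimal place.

M(word) = 4894/8 = 611.750
M(nonword) = 5729/8 = 716.125
Difference = 716.125 − 611.750 = 104.375 ms

104.4 ms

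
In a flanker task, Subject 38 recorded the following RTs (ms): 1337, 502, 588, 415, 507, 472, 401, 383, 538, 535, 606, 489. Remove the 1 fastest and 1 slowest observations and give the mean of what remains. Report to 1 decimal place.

Sorted: 383, 401, 415, 472, 489, 502, 507, 535, 538, 588, 606, 1337
Drop lowest 1 (383) and highest 1 (1337)
Remaining (n=10): Σ = 5053, mean = 5053/10 = 505.300

505.3 ms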